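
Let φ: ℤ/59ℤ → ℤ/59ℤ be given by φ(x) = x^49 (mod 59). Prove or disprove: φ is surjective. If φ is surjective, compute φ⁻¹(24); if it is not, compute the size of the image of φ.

Since 59 is prime, the nonzero elements of ℤ/59ℤ form a cyclic group of order 58.
As gcd(49, 58) = 1, raising to the 49th power is a bijection on this group: if s^49 ≡ t^49 then (st^{−1})^49 = 1, and the only element of order dividing gcd(49, 58) = 1 is 1, so s = t.
With φ(0) = 0 this makes φ injective on all of ℤ/59ℤ, hence bijective (finite equal-size domain and codomain). In particular φ is surjective.
Since φ is surjective, we find the preimage of 24. The inverse of x ↦ x^49 on (ℤ/59ℤ)^× is x ↦ x^45, because 49·45 = 2205 = 38·58 + 1 ≡ 1 (mod 58) and x^{58} = 1 for x ≠ 0 (Fermat). So φ⁻¹(24) = 24^45 mod 59.
Repeated squaring mod 59: 24^1 ≡ 24, 24^2 ≡ 24² = 576 ≡ 45, 24^4 ≡ 45² = 2025 ≡ 19, 24^8 ≡ 19² = 361 ≡ 7, 24^16 ≡ 7² = 49, 24^32 ≡ 49² = 2401 ≡ 41. Since 45 = 32 + 8 + 4 + 1, 24^45 ≡ 41·7·19·24: 41·7 = 287 ≡ 51, then 51·19 = 969 ≡ 25, then 25·24 = 600 ≡ 10. So 24^45 ≡ 10 (mod 59).
Hence φ⁻¹(24) = 10.

10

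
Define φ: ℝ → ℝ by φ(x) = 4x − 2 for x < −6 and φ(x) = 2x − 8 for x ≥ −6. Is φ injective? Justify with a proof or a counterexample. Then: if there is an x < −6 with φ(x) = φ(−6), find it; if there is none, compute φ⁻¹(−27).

-25/4

Both pieces are strictly increasing (slopes 4 and 2), so each is injective on its own interval.
The left piece maps (−∞, −6) onto (−∞, −26); the right piece maps [−6, ∞) onto [−20, ∞).
These images are disjoint, so no value is attained by both pieces. So φ is injective.
Because the two images are disjoint, no x < −6 has φ(x) = φ(−6), so we compute φ⁻¹(−27): −27 lies in (−∞, −26), so solve 4x − 2 = −27: x = (−27 + 2)/4 = −25/4.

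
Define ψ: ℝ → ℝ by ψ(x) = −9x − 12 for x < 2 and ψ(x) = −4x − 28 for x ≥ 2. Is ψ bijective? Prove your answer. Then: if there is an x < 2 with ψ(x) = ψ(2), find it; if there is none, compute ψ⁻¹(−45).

Both pieces are strictly decreasing (slopes −9 and −4), so each is injective on its own interval.
The left piece maps (−∞, 2) onto (−30, ∞); the right piece maps [2, ∞) onto (−∞, −36].
The images leave a gap (−30 has no preimage), so ψ is not surjective, hence not bijective.
Because the two images are disjoint, no x < 2 has ψ(x) = ψ(2), so we compute ψ⁻¹(−45): −45 lies in (−∞, −36], so solve −4x − 28 = −45: x = (−45 + 28)/(−4) = 17/4.

17/4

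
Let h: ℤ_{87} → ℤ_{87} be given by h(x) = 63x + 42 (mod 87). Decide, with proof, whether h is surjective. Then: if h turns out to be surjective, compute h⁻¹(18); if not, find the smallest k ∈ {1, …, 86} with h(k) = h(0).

29

Recall that h is surjective if every y in the codomain equals h(x) for some x in the domain.
Since gcd(63, 87) = 3, we have 63x ≡ 0 (mod 3) for all x, so h(x) ≡ 0 (mod 3).
But 1 ≢ 0 (mod 3), so 1 ∈ ℤ_{87} has no preimage. Therefore h is not surjective.
Since h is not surjective, we find the least positive k with h(k) = h(0): this means 63k ≡ 0 (mod 87), i.e. 87 ∣ 63k. Since gcd(63, 87) = 3, dividing through by 3 this holds exactly when 29 ∣ 21k, and as gcd(21, 29) = 1, exactly when 29 ∣ k.
The smallest positive such k is 29.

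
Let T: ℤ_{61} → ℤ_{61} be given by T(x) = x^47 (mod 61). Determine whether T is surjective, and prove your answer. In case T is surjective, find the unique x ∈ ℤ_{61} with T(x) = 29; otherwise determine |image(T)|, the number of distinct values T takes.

Since 61 is prime, the nonzero elements of ℤ_{61} form a cyclic group of order 60.
As gcd(47, 60) = 1, raising to the 47th power is a bijection on this group: if x_1^47 ≡ x_2^47 then (x_1x_2^{−1})^47 = 1, and the only element of order dividing gcd(47, 60) = 1 is 1, so x_1 = x_2.
With T(0) = 0 this makes T injective on all of ℤ_{61}, hence bijective (finite equal-size domain and codomain). In particular T is surjective.
Since T is surjective, we find the preimage of 29. The inverse of x ↦ x^47 on (ℤ_{61})^× is x ↦ x^23, because 47·23 = 1081 = 18·60 + 1 ≡ 1 (mod 60) and x^{60} = 1 for x ≠ 0 (Fermat). So T⁻¹(29) = 29^23 mod 61.
Repeated squaring mod 61: 29^1 ≡ 29, 29^2 ≡ 29² = 841 ≡ 48, 29^4 ≡ 48² = 2304 ≡ 47, 29^8 ≡ 47² = 2209 ≡ 13, 29^16 ≡ 13² = 169 ≡ 47. Since 23 = 16 + 4 + 2 + 1, 29^23 ≡ 47·47·48·29: 47·47 = 2209 ≡ 13, then 13·48 = 624 ≡ 14, then 14·29 = 406 ≡ 40. So 29^23 ≡ 40 (mod 61).
Hence T⁻¹(29) = 40.

40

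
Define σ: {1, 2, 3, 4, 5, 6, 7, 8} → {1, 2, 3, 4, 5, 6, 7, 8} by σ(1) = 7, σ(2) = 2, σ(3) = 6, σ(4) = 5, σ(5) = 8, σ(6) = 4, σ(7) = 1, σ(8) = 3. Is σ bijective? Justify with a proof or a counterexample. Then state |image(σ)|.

The values 7, 2, 6, 5, 8, 4, 1, 3 are a permutation of {1, 2, 3, 4, 5, 6, 7, 8}: each element appears exactly once.
So σ is injective and surjective, hence bijective.
The image of σ is {1, 2, 3, 4, 5, 6, 7, 8}, which has 8 elements.

8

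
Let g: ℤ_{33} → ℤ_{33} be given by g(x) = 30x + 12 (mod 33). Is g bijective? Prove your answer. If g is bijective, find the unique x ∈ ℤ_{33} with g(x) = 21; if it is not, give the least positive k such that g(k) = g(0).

11

We have gcd(30, 33) = 3 > 1. Taking u = 0 and v = 11: g(0) = 12 and g(11) = 30·11 + 12 = 342 ≡ 12 (mod 33).
So g(0) = g(11) while 0 ≠ 11, so g is not injective, hence not bijective.
Since g is not bijective, we find the least positive k with g(k) = g(0): this means 30k ≡ 0 (mod 33), i.e. 33 ∣ 30k. Since gcd(30, 33) = 3, dividing through by 3 this holds exactly when 11 ∣ 10k, and as gcd(10, 11) = 1, exactly when 11 ∣ k.
The smallest positive such k is 11.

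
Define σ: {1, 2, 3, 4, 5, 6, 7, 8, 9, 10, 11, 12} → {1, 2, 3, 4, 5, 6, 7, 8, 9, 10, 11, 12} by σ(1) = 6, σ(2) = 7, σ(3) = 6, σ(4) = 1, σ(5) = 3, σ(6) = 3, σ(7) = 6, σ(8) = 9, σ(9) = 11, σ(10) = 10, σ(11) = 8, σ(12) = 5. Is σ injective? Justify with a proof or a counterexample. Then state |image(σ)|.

σ(1) = 6 = σ(3) with 1 ≠ 3, so σ is not injective.
The image of σ is {1, 3, 5, 6, 7, 8, 9, 10, 11}, which has 9 elements.

9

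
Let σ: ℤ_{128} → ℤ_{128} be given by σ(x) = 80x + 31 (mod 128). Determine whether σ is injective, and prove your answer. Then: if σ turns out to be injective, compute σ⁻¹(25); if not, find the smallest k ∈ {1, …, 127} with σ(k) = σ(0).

We have gcd(80, 128) = 16 > 1. Taking x_1 = 0 and x_2 = 8: σ(0) = 31 and σ(8) = 80·8 + 31 = 671 ≡ 31 (mod 128).
So σ(0) = σ(8) while 0 ≠ 8, so σ is not injective.
Since σ is not injective, we find the least positive k with σ(k) = σ(0): this means 80k ≡ 0 (mod 128), i.e. 128 ∣ 80k. Since gcd(80, 128) = 16, dividing through by 16 this holds exactly when 8 ∣ 5k, and as gcd(5, 8) = 1, exactly when 8 ∣ k.
The smallest positive such k is 8.

8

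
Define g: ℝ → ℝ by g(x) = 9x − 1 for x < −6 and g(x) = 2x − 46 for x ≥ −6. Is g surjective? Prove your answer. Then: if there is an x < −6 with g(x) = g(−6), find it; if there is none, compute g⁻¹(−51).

Both pieces are strictly increasing (slopes 9 and 2), so each is injective on its own interval.
The left piece maps (−∞, −6) onto (−∞, −55); the right piece maps [−6, ∞) onto [−58, ∞).
The union (−∞, −55) ∪ [−58, ∞) covers ℝ, so g is surjective.
For the follow-up: the images overlap, so an x < −6 with g(x) = g(−6) exists. g(−6) = −58; solving 9x − 1 = −58 for x < −6 gives x = (−58 + 1)/9 = −19/3.

-19/3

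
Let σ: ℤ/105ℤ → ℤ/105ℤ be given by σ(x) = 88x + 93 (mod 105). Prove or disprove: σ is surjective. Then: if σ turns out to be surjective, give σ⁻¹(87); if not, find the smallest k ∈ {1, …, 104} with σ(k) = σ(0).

Since gcd(88, 105) = 1, 88 is invertible modulo 105. Euclid's algorithm: 105 = 1·88 + 17, 88 = 5·17 + 3, 17 = 5·3 + 2, 3 = 1·2 + 1; back-substituting gives 1 = 37·88 − 31·105, so 88⁻¹ ≡ 37 (mod 105).
For any y ∈ ℤ/105ℤ, x = 37(y − 93) mod 105 satisfies σ(x) = 88·37(y − 93) + 93 ≡ y (since 88·37 ≡ 1 mod 105). So every y has a preimage.
Thus σ is surjective.
Since σ is surjective, we compute σ⁻¹(87): solve 88x + 93 ≡ 87 (mod 105), i.e. 88x ≡ 99 (mod 105).
Multiplying by 88⁻¹ = 37 gives x ≡ 37·99 = 3663 = 34·105 + 93 ≡ 93 (mod 105).
Check: σ(93) = 88·93 + 93 = 8277 = 78·105 + 87 ≡ 87 (mod 105).

93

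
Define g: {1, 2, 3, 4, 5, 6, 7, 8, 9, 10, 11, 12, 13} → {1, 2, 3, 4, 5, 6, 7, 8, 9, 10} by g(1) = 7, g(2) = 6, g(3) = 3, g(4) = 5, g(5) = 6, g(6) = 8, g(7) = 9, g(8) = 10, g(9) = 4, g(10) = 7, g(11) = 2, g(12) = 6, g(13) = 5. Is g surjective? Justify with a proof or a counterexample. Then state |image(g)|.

No element maps to 1, so g is not surjective.
The image of g is {2, 3, 4, 5, 6, 7, 8, 9, 10}, which has 9 elements.

9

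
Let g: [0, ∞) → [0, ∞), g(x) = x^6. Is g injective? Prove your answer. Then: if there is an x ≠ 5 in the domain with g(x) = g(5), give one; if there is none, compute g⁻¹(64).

2

On [0, ∞), x ↦ x^6 is strictly increasing, so g(u) = g(v) forces u = v. So g is injective.
Since x ↦ x^6 is strictly increasing on [0, ∞), it is injective there, so no x ≠ 5 in the domain has g(x) = g(5). We therefore compute g⁻¹(64) = 64^{1/6} = 2 (indeed 2^6 = 64).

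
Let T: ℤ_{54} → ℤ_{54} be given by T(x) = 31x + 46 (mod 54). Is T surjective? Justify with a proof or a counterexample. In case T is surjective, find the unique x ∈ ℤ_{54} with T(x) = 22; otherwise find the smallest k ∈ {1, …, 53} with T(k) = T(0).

48

Since gcd(31, 54) = 1, 31 is invertible modulo 54. Euclid's algorithm: 54 = 1·31 + 23, 31 = 1·23 + 8, 23 = 2·8 + 7, 8 = 1·7 + 1; back-substituting gives 1 = 7·31 − 4·54, so 31⁻¹ ≡ 7 (mod 54).
For any y ∈ ℤ_{54}, x = 7(y − 46) mod 54 satisfies T(x) = 31·7(y − 46) + 46 ≡ y (since 31·7 ≡ 1 mod 54). So every y has a preimage.
So T is surjective.
Since T is surjective, we compute T⁻¹(22): solve 31x + 46 ≡ 22 (mod 54), i.e. 31x ≡ 30 (mod 54).
Multiplying by 31⁻¹ = 7 gives x ≡ 7·30 = 210 = 3·54 + 48 ≡ 48 (mod 54).
Check: T(48) = 31·48 + 46 = 1534 = 28·54 + 22 ≡ 22 (mod 54).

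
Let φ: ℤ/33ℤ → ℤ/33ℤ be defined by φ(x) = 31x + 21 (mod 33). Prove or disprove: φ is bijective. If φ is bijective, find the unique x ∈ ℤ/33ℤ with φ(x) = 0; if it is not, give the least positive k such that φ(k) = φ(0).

If φ(x_1) = φ(x_2), then 31x_1 ≡ 31x_2 (mod 33). Because gcd(31, 33) = 1, we may cancel 31 to get x_1 ≡ x_2 (mod 33).
We now compute 31⁻¹ mod 33 explicitly. Euclid's algorithm: 33 = 1·31 + 2, 31 = 15·2 + 1; back-substituting gives 1 = 16·31 − 15·33, so 31⁻¹ ≡ 16 (mod 33).
For any y ∈ ℤ/33ℤ, x = 16(y − 21) mod 33 satisfies φ(x) = 31·16(y − 21) + 21 ≡ y (since 31·16 ≡ 1 mod 33). So every y has a preimage.
Thus φ is bijective.
Since φ is bijective, we find φ⁻¹(0): we need 31x ≡ 0 − 21 ≡ 12 (mod 33). Using 31⁻¹ = 16: x ≡ 16·12 = 192 = 5·33 + 27, so x = 27.
Check: φ(27) = 31·27 + 21 = 858 = 26·33 + 0 ≡ 0 (mod 33).

27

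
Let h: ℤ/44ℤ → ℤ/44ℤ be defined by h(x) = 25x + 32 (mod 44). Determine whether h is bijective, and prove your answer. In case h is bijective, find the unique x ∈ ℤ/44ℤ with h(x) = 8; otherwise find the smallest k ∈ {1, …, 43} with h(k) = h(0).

36

Suppose h(s) = h(t) in ℤ/44ℤ. Then 25s + 32 ≡ 25t + 32 (mod 44), so 25(s − t) ≡ 0 (mod 44).
Since gcd(25, 44) = 1, 25 is invertible modulo 44, therefore s − t ≡ 0 (mod 44), i.e. s = t.
We now compute 25⁻¹ mod 44 explicitly. Euclid's algorithm: 44 = 1·25 + 19, 25 = 1·19 + 6, 19 = 3·6 + 1; back-substituting gives 1 = 37·25 − 21·44, so 25⁻¹ ≡ 37 (mod 44).
For any y ∈ ℤ/44ℤ, x = 37(y − 32) mod 44 satisfies h(x) = 25·37(y − 32) + 32 ≡ y (since 25·37 ≡ 1 mod 44). So every y has a preimage.
Hence h is bijective.
Since h is bijective, we find h⁻¹(8): we need 25x ≡ 8 − 32 ≡ 20 (mod 44). Using 25⁻¹ = 37: x ≡ 37·20 = 740 = 16·44 + 36, so x = 36.
Check: h(36) = 25·36 + 32 = 932 = 21·44 + 8 ≡ 8 (mod 44).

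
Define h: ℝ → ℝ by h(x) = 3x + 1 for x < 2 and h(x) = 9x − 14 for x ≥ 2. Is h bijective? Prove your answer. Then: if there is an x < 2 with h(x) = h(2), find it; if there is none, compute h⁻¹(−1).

1

Both pieces are strictly increasing (slopes 3 and 9), so each is injective on its own interval.
The left piece maps (−∞, 2) onto (−∞, 7); the right piece maps [2, ∞) onto [4, ∞).
These images overlap. In particular h(2) = 4 (right piece), and solving 3x + 1 = 4 on the left piece gives x = 1 < 2.
So h(1) = h(2) with 1 ≠ 2, and h is not injective, hence not bijective. This x = 1 is the requested value below 2.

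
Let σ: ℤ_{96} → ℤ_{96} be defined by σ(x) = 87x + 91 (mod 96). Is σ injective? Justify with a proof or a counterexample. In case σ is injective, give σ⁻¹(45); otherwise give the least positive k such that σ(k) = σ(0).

We have gcd(87, 96) = 3 > 1. Taking s = 0 and t = 32: σ(0) = 91 and σ(32) = 87·32 + 91 = 2875 ≡ 91 (mod 96).
So σ(0) = σ(32) while 0 ≠ 32, so σ is not injective.
Since σ is not injective, we find the least positive k with σ(k) = σ(0): this means 87k ≡ 0 (mod 96), i.e. 96 ∣ 87k. Since gcd(87, 96) = 3, dividing through by 3 this holds exactly when 32 ∣ 29k, and as gcd(29, 32) = 1, exactly when 32 ∣ k.
The smallest positive such k is 32.

32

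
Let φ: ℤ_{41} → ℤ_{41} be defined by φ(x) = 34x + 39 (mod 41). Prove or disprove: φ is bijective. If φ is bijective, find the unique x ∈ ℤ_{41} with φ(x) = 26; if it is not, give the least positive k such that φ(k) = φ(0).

Suppose φ(x_1) = φ(x_2) in ℤ_{41}. Then 34x_1 + 39 ≡ 34x_2 + 39 (mod 41), therefore 34(x_1 − x_2) ≡ 0 (mod 41).
Since gcd(34, 41) = 1, 34 is invertible modulo 41, therefore x_1 − x_2 ≡ 0 (mod 41), i.e. x_1 = x_2.
We now compute 34⁻¹ mod 41 explicitly. Euclid's algorithm: 41 = 1·34 + 7, 34 = 4·7 + 6, 7 = 1·6 + 1; back-substituting gives 1 = 35·34 − 29·41, so 34⁻¹ ≡ 35 (mod 41).
For any y ∈ ℤ_{41}, x = 35(y − 39) mod 41 satisfies φ(x) = 34·35(y − 39) + 39 ≡ y (since 34·35 ≡ 1 mod 41). So every y has a preimage.
Therefore φ is bijective.
Since φ is bijective, we compute φ⁻¹(26): solve 34x + 39 ≡ 26 (mod 41), i.e. 34x ≡ 28 (mod 41).
Multiplying by 34⁻¹ = 35 gives x ≡ 35·28 = 980 = 23·41 + 37 ≡ 37 (mod 41).
Check: φ(37) = 34·37 + 39 = 1297 = 31·41 + 26 ≡ 26 (mod 41).

37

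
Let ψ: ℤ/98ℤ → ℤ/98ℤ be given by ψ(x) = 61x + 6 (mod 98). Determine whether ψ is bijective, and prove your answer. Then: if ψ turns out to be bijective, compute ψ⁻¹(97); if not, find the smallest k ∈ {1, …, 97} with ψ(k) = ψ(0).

Recall that ψ is injective when ψ(s) = ψ(t) forces s = t.
Suppose ψ(s) = ψ(t) in ℤ/98ℤ. Then 61s + 6 ≡ 61t + 6 (mod 98), hence 61(s − t) ≡ 0 (mod 98).
Since gcd(61, 98) = 1, 61 is invertible modulo 98, hence s − t ≡ 0 (mod 98), i.e. s = t.
We now compute 61⁻¹ mod 98 explicitly. Euclid's algorithm: 98 = 1·61 + 37, 61 = 1·37 + 24, 37 = 1·24 + 13, 24 = 1·13 + 11, 13 = 1·11 + 2, 11 = 5·2 + 1; back-substituting gives 1 = 45·61 − 28·98, so 61⁻¹ ≡ 45 (mod 98).
For any y ∈ ℤ/98ℤ, x = 45(y − 6) mod 98 satisfies ψ(x) = 61·45(y − 6) + 6 ≡ y (since 61·45 ≡ 1 mod 98). So every y has a preimage.
Hence ψ is bijective.
Since ψ is bijective, we compute ψ⁻¹(97): solve 61x + 6 ≡ 97 (mod 98), i.e. 61x ≡ 91 (mod 98).
Multiplying by 61⁻¹ = 45 gives x ≡ 45·91 = 4095 = 41·98 + 77 ≡ 77 (mod 98).
Check: ψ(77) = 61·77 + 6 = 4703 = 47·98 + 97 ≡ 97 (mod 98).

77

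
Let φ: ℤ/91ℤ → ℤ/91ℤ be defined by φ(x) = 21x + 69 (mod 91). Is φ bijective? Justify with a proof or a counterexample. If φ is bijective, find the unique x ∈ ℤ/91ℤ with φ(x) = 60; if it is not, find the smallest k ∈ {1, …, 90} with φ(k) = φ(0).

We have gcd(21, 91) = 7 > 1. Taking x_1 = 0 and x_2 = 13: φ(0) = 69 and φ(13) = 21·13 + 69 = 342 ≡ 69 (mod 91).
So φ(0) = φ(13) while 0 ≠ 13, thus φ is not injective, hence not bijective.
Since φ is not bijective, we find the least positive k with φ(k) = φ(0): this means 21k ≡ 0 (mod 91), i.e. 91 ∣ 21k. Since gcd(21, 91) = 7, dividing through by 7 this holds exactly when 13 ∣ 3k, and as gcd(3, 13) = 1, exactly when 13 ∣ k.
The smallest positive such k is 13.

13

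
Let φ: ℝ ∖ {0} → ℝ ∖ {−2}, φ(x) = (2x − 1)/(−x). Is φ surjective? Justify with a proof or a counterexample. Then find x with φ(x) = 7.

For any y ≠ −2, solving y(−x) = 2x − 1 for x gives a well-defined x ≠ 0. So φ is surjective.
Solving φ(x) = 7: cross-multiplying gives 2x − 1 = 7(−x), which rearranges to 9x = 1, so x = 1/9.

1/9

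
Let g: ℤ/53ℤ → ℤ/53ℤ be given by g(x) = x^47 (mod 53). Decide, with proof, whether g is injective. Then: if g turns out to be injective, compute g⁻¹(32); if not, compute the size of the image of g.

Since 53 is prime, the nonzero elements of ℤ/53ℤ form a cyclic group of order 52.
As gcd(47, 52) = 1, raising to the 47th power is a bijection on this group: if s^47 ≡ t^47 then (st^{−1})^47 = 1, and the only element of order dividing gcd(47, 52) = 1 is 1, so s = t.
With g(0) = 0 this makes g injective on all of ℤ/53ℤ, hence bijective (finite equal-size domain and codomain). In particular g is injective.
Since g is injective, we find the preimage of 32. The inverse of x ↦ x^47 on (ℤ/53ℤ)^× is x ↦ x^31, because 47·31 = 1457 = 28·52 + 1 ≡ 1 (mod 52) and x^{52} = 1 for x ≠ 0 (Fermat). So g⁻¹(32) = 32^31 mod 53.
Repeated squaring mod 53: 32^1 ≡ 32, 32^2 ≡ 32² = 1024 ≡ 17, 32^4 ≡ 17² = 289 ≡ 24, 32^8 ≡ 24² = 576 ≡ 46, 32^16 ≡ 46² = 2116 ≡ 49. Since 31 = 16 + 8 + 4 + 2 + 1, 32^31 ≡ 49·46·24·17·32: 49·46 = 2254 ≡ 28, then 28·24 = 672 ≡ 36, then 36·17 = 612 ≡ 29, then 29·32 = 928 ≡ 27. So 32^31 ≡ 27 (mod 53).
Hence g⁻¹(32) = 27.

27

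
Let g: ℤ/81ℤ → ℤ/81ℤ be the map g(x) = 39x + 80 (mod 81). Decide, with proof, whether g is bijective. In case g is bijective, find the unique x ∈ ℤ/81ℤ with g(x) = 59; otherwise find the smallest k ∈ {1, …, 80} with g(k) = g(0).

We have gcd(39, 81) = 3 > 1. Taking s = 0 and t = 27: g(0) = 80 and g(27) = 39·27 + 80 = 1133 ≡ 80 (mod 81).
So g(0) = g(27) while 0 ≠ 27, thus g is not injective, hence not bijective.
Since g is not bijective, we find the least positive k with g(k) = g(0): this means 39k ≡ 0 (mod 81), i.e. 81 ∣ 39k. Since gcd(39, 81) = 3, dividing through by 3 this holds exactly when 27 ∣ 13k, and as gcd(13, 27) = 1, exactly when 27 ∣ k.
The smallest positive such k is 27.

27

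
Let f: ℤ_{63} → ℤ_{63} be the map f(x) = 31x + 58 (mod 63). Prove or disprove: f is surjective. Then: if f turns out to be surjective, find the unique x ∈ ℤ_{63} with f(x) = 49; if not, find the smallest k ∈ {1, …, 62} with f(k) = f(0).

18

Since gcd(31, 63) = 1, 31 is invertible modulo 63. Euclid's algorithm: 63 = 2·31 + 1; back-substituting gives 1 = 61·31 − 30·63, so 31⁻¹ ≡ 61 (mod 63).
For any y ∈ ℤ_{63}, x = 61(y − 58) mod 63 satisfies f(x) = 31·61(y − 58) + 58 ≡ y (since 31·61 ≡ 1 mod 63). So every y has a preimage.
So f is surjective.
Since f is surjective, we compute f⁻¹(49): solve 31x + 58 ≡ 49 (mod 63), i.e. 31x ≡ 54 (mod 63).
Multiplying by 31⁻¹ = 61 gives x ≡ 61·54 = 3294 = 52·63 + 18 ≡ 18 (mod 63).
Check: f(18) = 31·18 + 58 = 616 = 9·63 + 49 ≡ 49 (mod 63).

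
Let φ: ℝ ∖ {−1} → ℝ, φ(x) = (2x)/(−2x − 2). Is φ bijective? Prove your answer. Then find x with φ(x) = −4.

If φ(x) = −1, cross-multiplying gives −2(2x) = 2(−2x − 2), which simplifies to 0 = −4 — false.  So −1 has no preimage and φ is not surjective.
Therefore φ is not bijective.
Solving φ(x) = −4: cross-multiplying gives 2x = −4(−2x − 2), which rearranges to −6x = 8, so x = −4/3.

-4/3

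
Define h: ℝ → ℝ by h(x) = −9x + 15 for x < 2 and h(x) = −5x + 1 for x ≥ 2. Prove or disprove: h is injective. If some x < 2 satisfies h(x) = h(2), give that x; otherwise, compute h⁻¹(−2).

17/9

Both pieces are strictly decreasing (slopes −9 and −5), so each is injective on its own interval.
The left piece maps (−∞, 2) onto (−3, ∞); the right piece maps [2, ∞) onto (−∞, −9].
These images are disjoint, so no value is attained by both pieces. Therefore h is injective.
Because the two images are disjoint, no x < 2 has h(x) = h(2), so we compute h⁻¹(−2): −2 lies in (−3, ∞), so solve −9x + 15 = −2: x = (−2 − 15)/(−9) = 17/9.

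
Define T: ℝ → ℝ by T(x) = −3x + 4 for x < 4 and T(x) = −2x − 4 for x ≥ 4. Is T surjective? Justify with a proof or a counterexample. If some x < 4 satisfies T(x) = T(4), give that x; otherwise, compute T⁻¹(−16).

Both pieces are strictly decreasing (slopes −3 and −2), so each is injective on its own interval.
The left piece maps (−∞, 4) onto (−8, ∞); the right piece maps [4, ∞) onto (−∞, −12].
The union (−8, ∞) ∪ (−∞, −12] omits the interval between −8 and −12; in particular −8 has no preimage. So T is not surjective.
Because the two images are disjoint, no x < 4 has T(x) = T(4), so we compute T⁻¹(−16): −16 lies in (−∞, −12], so solve −2x − 4 = −16: x = (−16 + 4)/(−2) = 6.

6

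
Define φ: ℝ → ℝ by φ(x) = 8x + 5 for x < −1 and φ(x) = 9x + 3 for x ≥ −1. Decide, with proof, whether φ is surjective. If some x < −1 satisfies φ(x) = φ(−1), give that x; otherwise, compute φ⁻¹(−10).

-11/8

Both pieces are strictly increasing (slopes 8 and 9), so each is injective on its own interval.
The left piece maps (−∞, −1) onto (−∞, −3); the right piece maps [−1, ∞) onto [−6, ∞).
The union (−∞, −3) ∪ [−6, ∞) covers ℝ, so φ is surjective.
For the follow-up: the images overlap, so an x < −1 with φ(x) = φ(−1) exists. φ(−1) = −6; solving 8x + 5 = −6 for x < −1 gives x = (−6 − 5)/8 = −11/8.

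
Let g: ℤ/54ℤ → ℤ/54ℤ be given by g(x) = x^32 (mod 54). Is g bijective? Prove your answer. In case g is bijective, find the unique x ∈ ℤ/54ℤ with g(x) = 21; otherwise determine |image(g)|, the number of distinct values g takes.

g(0) = 0^32 = 0.
g(6): Repeated squaring mod 54: 6^1 ≡ 6, 6^2 ≡ 6² = 36, 6^4 ≡ 36² = 1296 ≡ 0, 6^8 ≡ 0² = 0, 6^16 ≡ 0² = 0, 6^32 ≡ 0² = 0. So 6^32 ≡ 0 (mod 54).
So g(0) = g(6) = 0 while 0 ≠ 6, thus g is not injective, hence not bijective.
Since g is not bijective, we determine |image(g)|. Computing x^32 mod 54 for each x (by repeated squaring, reducing mod 54 at every step), the values g(0), g(1), …, g(53) are: 0, 1, 22, 27, 52, 7, 0, 13, 10, 27, 46, 31, 0, 43, 16, 27, 4, 19, 0, 37, 40, 27, 34, 25, 0, 49, 28, 27, 28, 49, 0, 25, 34, 27, 40, 37, 0, 19, 4, 27, 16, 43, 0, 31, 46, 27, 10, 13, 0, 7, 52, 27, 22, 1.
The distinct values are {0, 1, 4, 7, 10, 13, 16, 19, 22, 25, 27, 28, 31, 34, 37, 40, 43, 46, 49, 52}; there are 20 of them.

20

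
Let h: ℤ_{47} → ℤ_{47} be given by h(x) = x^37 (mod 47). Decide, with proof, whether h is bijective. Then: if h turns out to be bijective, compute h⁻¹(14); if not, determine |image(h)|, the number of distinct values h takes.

3

Since 47 is prime, the nonzero elements of ℤ_{47} form a cyclic group of order 46.
As gcd(37, 46) = 1, raising to the 37th power is a bijection on this group: if s^37 ≡ t^37 then (st^{−1})^37 = 1, and the only element of order dividing gcd(37, 46) = 1 is 1, so s = t.
With h(0) = 0 this makes h injective on all of ℤ_{47}, hence bijective (finite equal-size domain and codomain). In particular h is bijective.
Since h is bijective, we find the preimage of 14. The inverse of x ↦ x^37 on (ℤ_{47})^× is x ↦ x^5, because 37·5 = 185 = 4·46 + 1 ≡ 1 (mod 46) and x^{46} = 1 for x ≠ 0 (Fermat). So h⁻¹(14) = 14^5 mod 47.
Repeated squaring mod 47: 14^1 ≡ 14, 14^2 ≡ 14² = 196 ≡ 8, 14^4 ≡ 8² = 64 ≡ 17. Since 5 = 4 + 1, 14^5 ≡ 17·14: 17·14 = 238 ≡ 3. So 14^5 ≡ 3 (mod 47).
Hence h⁻¹(14) = 3.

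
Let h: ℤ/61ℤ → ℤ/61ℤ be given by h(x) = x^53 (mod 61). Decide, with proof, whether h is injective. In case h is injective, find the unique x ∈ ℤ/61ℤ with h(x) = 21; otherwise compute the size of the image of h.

Since 61 is prime, the nonzero elements of ℤ/61ℤ form a cyclic group of order 60.
As gcd(53, 60) = 1, raising to the 53rd power is a bijection on this group: if s^53 ≡ t^53 then (st^{−1})^53 = 1, and the only element of order dividing gcd(53, 60) = 1 is 1, so s = t.
With h(0) = 0 this makes h injective on all of ℤ/61ℤ, hence bijective (finite equal-size domain and codomain). In particular h is injective.
Since h is injective, we find the preimage of 21. The inverse of x ↦ x^53 on (ℤ/61ℤ)^× is x ↦ x^17, because 53·17 = 901 = 15·60 + 1 ≡ 1 (mod 60) and x^{60} = 1 for x ≠ 0 (Fermat). So h⁻¹(21) = 21^17 mod 61.
Repeated squaring mod 61: 21^1 ≡ 21, 21^2 ≡ 21² = 441 ≡ 14, 21^4 ≡ 14² = 196 ≡ 13, 21^8 ≡ 13² = 169 ≡ 47, 21^16 ≡ 47² = 2209 ≡ 13. Since 17 = 16 + 1, 21^17 ≡ 13·21: 13·21 = 273 ≡ 29. So 21^17 ≡ 29 (mod 61).
Hence h⁻¹(21) = 29.

29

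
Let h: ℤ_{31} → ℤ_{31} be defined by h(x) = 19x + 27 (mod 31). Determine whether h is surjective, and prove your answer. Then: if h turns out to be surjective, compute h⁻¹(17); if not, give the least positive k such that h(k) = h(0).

6

Since gcd(19, 31) = 1, 19 is invertible modulo 31. Euclid's algorithm: 31 = 1·19 + 12, 19 = 1·12 + 7, 12 = 1·7 + 5, 7 = 1·5 + 2, 5 = 2·2 + 1; back-substituting gives 1 = 18·19 − 11·31, so 19⁻¹ ≡ 18 (mod 31).
For any y ∈ ℤ_{31}, x = 18(y − 27) mod 31 satisfies h(x) = 19·18(y − 27) + 27 ≡ y (since 19·18 ≡ 1 mod 31). So every y has a preimage.
Hence h is surjective.
Since h is surjective, we find h⁻¹(17): we need 19x ≡ 17 − 27 ≡ 21 (mod 31). Using 19⁻¹ = 18: x ≡ 18·21 = 378 = 12·31 + 6, so x = 6.
Check: h(6) = 19·6 + 27 = 141 = 4·31 + 17 ≡ 17 (mod 31).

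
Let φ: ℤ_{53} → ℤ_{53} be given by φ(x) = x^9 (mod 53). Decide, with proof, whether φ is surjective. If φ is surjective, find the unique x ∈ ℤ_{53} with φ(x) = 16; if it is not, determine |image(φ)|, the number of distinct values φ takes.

Since 53 is prime, the nonzero elements of ℤ_{53} form a cyclic group of order 52.
As gcd(9, 52) = 1, raising to the 9th power is a bijection on this group: if x_1^9 ≡ x_2^9 then (x_1x_2^{−1})^9 = 1, and the only element of order dividing gcd(9, 52) = 1 is 1, so x_1 = x_2.
With φ(0) = 0 this makes φ injective on all of ℤ_{53}, hence bijective (finite equal-size domain and codomain). In particular φ is surjective.
Since φ is surjective, we find the preimage of 16. The inverse of x ↦ x^9 on (ℤ_{53})^× is x ↦ x^29, because 9·29 = 261 = 5·52 + 1 ≡ 1 (mod 52) and x^{52} = 1 for x ≠ 0 (Fermat). So φ⁻¹(16) = 16^29 mod 53.
Repeated squaring mod 53: 16^1 ≡ 16, 16^2 ≡ 16² = 256 ≡ 44, 16^4 ≡ 44² = 1936 ≡ 28, 16^8 ≡ 28² = 784 ≡ 42, 16^16 ≡ 42² = 1764 ≡ 15. Since 29 = 16 + 8 + 4 + 1, 16^29 ≡ 15·42·28·16: 15·42 = 630 ≡ 47, then 47·28 = 1316 ≡ 44, then 44·16 = 704 ≡ 15. So 16^29 ≡ 15 (mod 53).
Hence φ⁻¹(16) = 15.

15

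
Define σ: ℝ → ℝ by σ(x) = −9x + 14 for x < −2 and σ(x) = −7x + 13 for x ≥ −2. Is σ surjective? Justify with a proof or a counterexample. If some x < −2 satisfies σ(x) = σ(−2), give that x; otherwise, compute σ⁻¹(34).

-20/9

Both pieces are strictly decreasing (slopes −9 and −7), so each is injective on its own interval.
The left piece maps (−∞, −2) onto (32, ∞); the right piece maps [−2, ∞) onto (−∞, 27].
The union (32, ∞) ∪ (−∞, 27] omits the interval between 32 and 27; in particular 32 has no preimage. So σ is not surjective.
Because the two images are disjoint, no x < −2 has σ(x) = σ(−2), so we compute σ⁻¹(34): 34 lies in (32, ∞), so solve −9x + 14 = 34: x = (34 − 14)/(−9) = −20/9.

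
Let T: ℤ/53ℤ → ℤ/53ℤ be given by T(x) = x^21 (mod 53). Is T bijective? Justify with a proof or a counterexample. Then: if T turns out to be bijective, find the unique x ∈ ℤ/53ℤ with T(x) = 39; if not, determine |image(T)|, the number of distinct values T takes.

20

Since 53 is prime, the nonzero elements of ℤ/53ℤ form a cyclic group of order 52.
As gcd(21, 52) = 1, raising to the 21st power is a bijection on this group: if a^21 ≡ b^21 then (ab^{−1})^21 = 1, and the only element of order dividing gcd(21, 52) = 1 is 1, so a = b.
With T(0) = 0 this makes T injective on all of ℤ/53ℤ, hence bijective (finite equal-size domain and codomain). In particular T is bijective.
Since T is bijective, we find the preimage of 39. The inverse of x ↦ x^21 on (ℤ/53ℤ)^× is x ↦ x^5, because 21·5 = 105 = 2·52 + 1 ≡ 1 (mod 52) and x^{52} = 1 for x ≠ 0 (Fermat). So T⁻¹(39) = 39^5 mod 53.
Repeated squaring mod 53: 39^1 ≡ 39, 39^2 ≡ 39² = 1521 ≡ 37, 39^4 ≡ 37² = 1369 ≡ 44. Since 5 = 4 + 1, 39^5 ≡ 44·39: 44·39 = 1716 ≡ 20. So 39^5 ≡ 20 (mod 53).
Hence T⁻¹(39) = 20.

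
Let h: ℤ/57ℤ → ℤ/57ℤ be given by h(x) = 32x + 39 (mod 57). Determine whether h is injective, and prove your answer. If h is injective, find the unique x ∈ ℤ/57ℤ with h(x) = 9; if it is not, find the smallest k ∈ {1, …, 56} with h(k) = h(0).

24

If h(s) = h(t), then 32s ≡ 32t (mod 57). Because gcd(32, 57) = 1, we may cancel 32 to get s ≡ t (mod 57).
So h is injective.
We now compute 32⁻¹ mod 57 explicitly. Euclid's algorithm: 57 = 1·32 + 25, 32 = 1·25 + 7, 25 = 3·7 + 4, 7 = 1·4 + 3, 4 = 1·3 + 1; back-substituting gives 1 = 41·32 − 23·57, so 32⁻¹ ≡ 41 (mod 57).
Since h is injective, we find h⁻¹(9): we need 32x ≡ 9 − 39 ≡ 27 (mod 57). Using 32⁻¹ = 41: x ≡ 41·27 = 1107 = 19·57 + 24, so x = 24.
Check: h(24) = 32·24 + 39 = 807 = 14·57 + 9 ≡ 9 (mod 57).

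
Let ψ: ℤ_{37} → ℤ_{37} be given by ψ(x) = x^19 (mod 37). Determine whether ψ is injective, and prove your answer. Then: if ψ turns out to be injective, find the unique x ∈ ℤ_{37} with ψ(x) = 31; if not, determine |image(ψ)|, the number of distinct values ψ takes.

6

Since 37 is prime, the nonzero elements of ℤ_{37} form a cyclic group of order 36.
As gcd(19, 36) = 1, raising to the 19th power is a bijection on this group: if s^19 ≡ t^19 then (st^{−1})^19 = 1, and the only element of order dividing gcd(19, 36) = 1 is 1, so s = t.
With ψ(0) = 0 this makes ψ injective on all of ℤ_{37}, hence bijective (finite equal-size domain and codomain). In particular ψ is injective.
Since ψ is injective, we find the preimage of 31. The inverse of x ↦ x^19 on (ℤ_{37})^× is x ↦ x^19, because 19·19 = 361 = 10·36 + 1 ≡ 1 (mod 36) and x^{36} = 1 for x ≠ 0 (Fermat). So ψ⁻¹(31) = 31^19 mod 37.
Repeated squaring mod 37: 31^1 ≡ 31, 31^2 ≡ 31² = 961 ≡ 36, 31^4 ≡ 36² = 1296 ≡ 1, 31^8 ≡ 1² = 1, 31^16 ≡ 1² = 1. Since 19 = 16 + 2 + 1, 31^19 ≡ 1·36·31: 1·36 = 36, then 36·31 = 1116 ≡ 6. So 31^19 ≡ 6 (mod 37).
Hence ψ⁻¹(31) = 6.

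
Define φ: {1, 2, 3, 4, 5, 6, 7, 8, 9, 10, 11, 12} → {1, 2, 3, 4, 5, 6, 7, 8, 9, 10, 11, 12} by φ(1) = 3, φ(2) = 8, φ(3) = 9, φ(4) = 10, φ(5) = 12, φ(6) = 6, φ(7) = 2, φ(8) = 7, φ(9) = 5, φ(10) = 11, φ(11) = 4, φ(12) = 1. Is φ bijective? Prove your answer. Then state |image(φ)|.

The values 3, 8, 9, 10, 12, 6, 2, 7, 5, 11, 4, 1 are a permutation of {1, 2, 3, 4, 5, 6, 7, 8, 9, 10, 11, 12}: each element appears exactly once.
So φ is injective and surjective, hence bijective.
The image of φ is {1, 2, 3, 4, 5, 6, 7, 8, 9, 10, 11, 12}, which has 12 elements.

12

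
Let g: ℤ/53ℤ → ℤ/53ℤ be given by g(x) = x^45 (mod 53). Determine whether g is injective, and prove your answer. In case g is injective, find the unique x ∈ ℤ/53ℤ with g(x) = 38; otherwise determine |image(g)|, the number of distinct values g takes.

Since 53 is prime, the nonzero elements of ℤ/53ℤ form a cyclic group of order 52.
As gcd(45, 52) = 1, raising to the 45th power is a bijection on this group: if a^45 ≡ b^45 then (ab^{−1})^45 = 1, and the only element of order dividing gcd(45, 52) = 1 is 1, so a = b.
With g(0) = 0 this makes g injective on all of ℤ/53ℤ, hence bijective (finite equal-size domain and codomain). In particular g is injective.
Since g is injective, we find the preimage of 38. The inverse of x ↦ x^45 on (ℤ/53ℤ)^× is x ↦ x^37, because 45·37 = 1665 = 32·52 + 1 ≡ 1 (mod 52) and x^{52} = 1 for x ≠ 0 (Fermat). So g⁻¹(38) = 38^37 mod 53.
Repeated squaring mod 53: 38^1 ≡ 38, 38^2 ≡ 38² = 1444 ≡ 13, 38^4 ≡ 13² = 169 ≡ 10, 38^8 ≡ 10² = 100 ≡ 47, 38^16 ≡ 47² = 2209 ≡ 36, 38^32 ≡ 36² = 1296 ≡ 24. Since 37 = 32 + 4 + 1, 38^37 ≡ 24·10·38: 24·10 = 240 ≡ 28, then 28·38 = 1064 ≡ 4. So 38^37 ≡ 4 (mod 53).
Hence g⁻¹(38) = 4.

4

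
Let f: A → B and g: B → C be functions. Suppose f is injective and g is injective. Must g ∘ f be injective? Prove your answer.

Suppose (g ∘ f)(x_1) = (g ∘ f)(x_2), i.e. g(f(x_1)) = g(f(x_2)).
Since g is injective, f(x_1) = f(x_2). Since f is injective, x_1 = x_2. So g ∘ f is injective.

injective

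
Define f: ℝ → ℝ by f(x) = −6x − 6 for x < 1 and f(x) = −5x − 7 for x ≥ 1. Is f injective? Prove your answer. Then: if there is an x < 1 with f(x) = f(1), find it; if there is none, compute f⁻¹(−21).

Both pieces are strictly decreasing (slopes −6 and −5), so each is injective on its own interval.
The left piece maps (−∞, 1) onto (−12, ∞); the right piece maps [1, ∞) onto (−∞, −12].
These images are disjoint, so no value is attained by both pieces. Hence f is injective.
Because the two images are disjoint, no x < 1 has f(x) = f(1), so we compute f⁻¹(−21): −21 lies in (−∞, −12], so solve −5x − 7 = −21: x = (−21 + 7)/(−5) = 14/5.

14/5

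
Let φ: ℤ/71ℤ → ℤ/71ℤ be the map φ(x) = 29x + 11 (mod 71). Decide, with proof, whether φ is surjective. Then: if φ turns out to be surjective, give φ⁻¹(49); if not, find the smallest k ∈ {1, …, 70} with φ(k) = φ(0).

By definition, φ is surjective if every y in the codomain equals φ(x) for some x in the domain.
Since gcd(29, 71) = 1, 29 is invertible modulo 71. Euclid's algorithm: 71 = 2·29 + 13, 29 = 2·13 + 3, 13 = 4·3 + 1; back-substituting gives 1 = 49·29 − 20·71, so 29⁻¹ ≡ 49 (mod 71).
Then y ↦ 49(y − 11) is a two-sided inverse to φ, so every y ∈ ℤ/71ℤ has a preimage.
So φ is surjective.
Since φ is surjective, we find φ⁻¹(49): we need 29x ≡ 49 − 11 ≡ 38 (mod 71). Using 29⁻¹ = 49: x ≡ 49·38 = 1862 = 26·71 + 16, so x = 16.
Check: φ(16) = 29·16 + 11 = 475 = 6·71 + 49 ≡ 49 (mod 71).

16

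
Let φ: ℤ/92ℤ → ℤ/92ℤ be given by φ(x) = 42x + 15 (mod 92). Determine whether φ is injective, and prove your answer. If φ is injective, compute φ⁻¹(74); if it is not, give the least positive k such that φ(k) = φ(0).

We have gcd(42, 92) = 2 > 1. Taking u = 0 and v = 46: φ(0) = 15 and φ(46) = 42·46 + 15 = 1947 ≡ 15 (mod 92).
So φ(0) = φ(46) while 0 ≠ 46, so φ is not injective.
Since φ is not injective, we find the least positive k with φ(k) = φ(0): this means 42k ≡ 0 (mod 92), i.e. 92 ∣ 42k. Since gcd(42, 92) = 2, dividing through by 2 this holds exactly when 46 ∣ 21k, and as gcd(21, 46) = 1, exactly when 46 ∣ k.
The smallest positive such k is 46.

46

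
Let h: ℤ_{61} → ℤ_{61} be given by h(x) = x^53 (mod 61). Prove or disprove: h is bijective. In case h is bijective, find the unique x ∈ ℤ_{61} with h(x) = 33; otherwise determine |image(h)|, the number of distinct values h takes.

Since 61 is prime, the nonzero elements of ℤ_{61} form a cyclic group of order 60.
As gcd(53, 60) = 1, raising to the 53rd power is a bijection on this group: if x_1^53 ≡ x_2^53 then (x_1x_2^{−1})^53 = 1, and the only element of order dividing gcd(53, 60) = 1 is 1, so x_1 = x_2.
With h(0) = 0 this makes h injective on all of ℤ_{61}, hence bijective (finite equal-size domain and codomain). In particular h is bijective.
Since h is bijective, we find the preimage of 33. The inverse of x ↦ x^53 on (ℤ_{61})^× is x ↦ x^17, because 53·17 = 901 = 15·60 + 1 ≡ 1 (mod 60) and x^{60} = 1 for x ≠ 0 (Fermat). So h⁻¹(33) = 33^17 mod 61.
Repeated squaring mod 61: 33^1 ≡ 33, 33^2 ≡ 33² = 1089 ≡ 52, 33^4 ≡ 52² = 2704 ≡ 20, 33^8 ≡ 20² = 400 ≡ 34, 33^16 ≡ 34² = 1156 ≡ 58. Since 17 = 16 + 1, 33^17 ≡ 58·33: 58·33 = 1914 ≡ 23. So 33^17 ≡ 23 (mod 61).
Hence h⁻¹(33) = 23.

23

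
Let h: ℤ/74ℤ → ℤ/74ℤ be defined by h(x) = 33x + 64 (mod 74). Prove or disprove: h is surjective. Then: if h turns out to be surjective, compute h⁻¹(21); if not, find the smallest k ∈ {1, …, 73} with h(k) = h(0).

57

Recall: h is surjective if every y in the codomain equals h(x) for some x in the domain.
Since gcd(33, 74) = 1, 33 is invertible modulo 74. Euclid's algorithm: 74 = 2·33 + 8, 33 = 4·8 + 1; back-substituting gives 1 = 9·33 − 4·74, so 33⁻¹ ≡ 9 (mod 74).
Then y ↦ 9(y − 64) is a two-sided inverse to h, so every y ∈ ℤ/74ℤ has a preimage.
Therefore h is surjective.
Since h is surjective, we find h⁻¹(21): we need 33x ≡ 21 − 64 ≡ 31 (mod 74). Using 33⁻¹ = 9: x ≡ 9·31 = 279 = 3·74 + 57, so x = 57.
Check: h(57) = 33·57 + 64 = 1945 = 26·74 + 21 ≡ 21 (mod 74).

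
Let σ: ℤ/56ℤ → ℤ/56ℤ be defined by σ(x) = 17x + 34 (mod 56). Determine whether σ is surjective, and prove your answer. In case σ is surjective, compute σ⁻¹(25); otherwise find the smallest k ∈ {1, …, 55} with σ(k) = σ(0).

39

Since gcd(17, 56) = 1, 17 is invertible modulo 56. Euclid's algorithm: 56 = 3·17 + 5, 17 = 3·5 + 2, 5 = 2·2 + 1; back-substituting gives 1 = 33·17 − 10·56, so 17⁻¹ ≡ 33 (mod 56).
Then y ↦ 33(y − 34) is a two-sided inverse to σ, so every y ∈ ℤ/56ℤ has a preimage.
So σ is surjective.
Since σ is surjective, we find σ⁻¹(25): we need 17x ≡ 25 − 34 ≡ 47 (mod 56). Using 17⁻¹ = 33: x ≡ 33·47 = 1551 = 27·56 + 39, so x = 39.
Check: σ(39) = 17·39 + 34 = 697 = 12·56 + 25 ≡ 25 (mod 56).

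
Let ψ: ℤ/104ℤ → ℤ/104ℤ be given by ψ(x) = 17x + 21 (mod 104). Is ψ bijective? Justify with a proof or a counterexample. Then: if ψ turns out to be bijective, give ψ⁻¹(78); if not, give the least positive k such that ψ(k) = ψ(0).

89

Recall: ψ is injective if ψ(x_1) = ψ(x_2) implies x_1 = x_2.
Suppose ψ(x_1) = ψ(x_2) in ℤ/104ℤ. Then 17x_1 + 21 ≡ 17x_2 + 21 (mod 104), hence 17(x_1 − x_2) ≡ 0 (mod 104).
Since gcd(17, 104) = 1, 17 is invertible modulo 104, so x_1 − x_2 ≡ 0 (mod 104), i.e. x_1 = x_2.
We now compute 17⁻¹ mod 104 explicitly. Euclid's algorithm: 104 = 6·17 + 2, 17 = 8·2 + 1; back-substituting gives 1 = 49·17 − 8·104, so 17⁻¹ ≡ 49 (mod 104).
For any y ∈ ℤ/104ℤ, x = 49(y − 21) mod 104 satisfies ψ(x) = 17·49(y − 21) + 21 ≡ y (since 17·49 ≡ 1 mod 104). So every y has a preimage.
Therefore ψ is bijective.
Since ψ is bijective, we compute ψ⁻¹(78): solve 17x + 21 ≡ 78 (mod 104), i.e. 17x ≡ 57 (mod 104).
Multiplying by 17⁻¹ = 49 gives x ≡ 49·57 = 2793 = 26·104 + 89 ≡ 89 (mod 104).
Check: ψ(89) = 17·89 + 21 = 1534 = 14·104 + 78 ≡ 78 (mod 104).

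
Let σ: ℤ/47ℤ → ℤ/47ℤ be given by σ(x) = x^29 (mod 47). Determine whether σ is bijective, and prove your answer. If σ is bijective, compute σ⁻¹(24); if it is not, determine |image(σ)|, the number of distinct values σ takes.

Since 47 is prime, the nonzero elements of ℤ/47ℤ form a cyclic group of order 46.
As gcd(29, 46) = 1, raising to the 29th power is a bijection on this group: if s^29 ≡ t^29 then (st^{−1})^29 = 1, and the only element of order dividing gcd(29, 46) = 1 is 1, so s = t.
With σ(0) = 0 this makes σ injective on all of ℤ/47ℤ, hence bijective (finite equal-size domain and codomain). In particular σ is bijective.
Since σ is bijective, we find the preimage of 24. The inverse of x ↦ x^29 on (ℤ/47ℤ)^× is x ↦ x^27, because 29·27 = 783 = 17·46 + 1 ≡ 1 (mod 46) and x^{46} = 1 for x ≠ 0 (Fermat). So σ⁻¹(24) = 24^27 mod 47.
Repeated squaring mod 47: 24^1 ≡ 24, 24^2 ≡ 24² = 576 ≡ 12, 24^4 ≡ 12² = 144 ≡ 3, 24^8 ≡ 3² = 9, 24^16 ≡ 9² = 81 ≡ 34. Since 27 = 16 + 8 + 2 + 1, 24^27 ≡ 34·9·12·24: 34·9 = 306 ≡ 24, then 24·12 = 288 ≡ 6, then 6·24 = 144 ≡ 3. So 24^27 ≡ 3 (mod 47).
Hence σ⁻¹(24) = 3.

3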